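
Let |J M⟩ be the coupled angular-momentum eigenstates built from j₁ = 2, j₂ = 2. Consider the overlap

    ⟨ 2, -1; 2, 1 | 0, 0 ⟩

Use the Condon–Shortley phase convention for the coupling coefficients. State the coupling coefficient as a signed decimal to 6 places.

j₁+j₂−J=4  J+j₁−j₂=0  J−j₁+j₂=0  j₁+j₂+J+1=5
(j₁±m₁, j₂±m₂, J±M) = (1,3,3,1,0,0)
P² = 36/5
sum k=3..3:
  [3] −1/6 = -1/6
S = -1/6
C² = P²·S² = 1/5 ; C = -0.447214

-0.447214  (= −√(1/5))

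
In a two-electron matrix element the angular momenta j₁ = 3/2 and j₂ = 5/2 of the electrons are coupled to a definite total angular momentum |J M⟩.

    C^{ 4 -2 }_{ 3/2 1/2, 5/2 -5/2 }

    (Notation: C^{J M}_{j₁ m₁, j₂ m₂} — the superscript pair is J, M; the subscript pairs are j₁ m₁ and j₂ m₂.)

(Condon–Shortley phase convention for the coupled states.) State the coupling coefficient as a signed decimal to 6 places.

+0.327327  (= +√(3/28))

j₁+j₂−J=0  J+j₁−j₂=3  J−j₁+j₂=5  j₁+j₂+J+1=9
(j₁±m₁, j₂±m₂, J±M) = (2,1,0,5,2,6)
P² = 43200/7
sum k=0..0:
  [0] +1/240 = 1/240
S = 1/240
C² = P²·S² = 3/28 ; C = +0.327327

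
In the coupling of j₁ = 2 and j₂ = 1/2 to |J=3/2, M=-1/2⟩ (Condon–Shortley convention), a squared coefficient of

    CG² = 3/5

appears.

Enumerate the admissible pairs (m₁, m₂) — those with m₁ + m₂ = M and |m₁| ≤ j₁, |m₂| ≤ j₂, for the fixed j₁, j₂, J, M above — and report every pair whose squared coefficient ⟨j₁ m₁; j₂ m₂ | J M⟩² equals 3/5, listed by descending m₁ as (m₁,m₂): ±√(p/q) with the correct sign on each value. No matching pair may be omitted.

Admissible pairs with m₁+m₂ = M = -1/2: (-1,1/2), (0,-1/2)
  (m₁,m₂)=(0,-1/2): CG² = 2/5, CG = +√(2/5)
  (m₁,m₂)=(-1,1/2): CG² = 3/5, CG = −√(3/5)   ← matches the target
Pairs with CG² = 3/5: (-1,1/2): −√(3/5)

(-1,1/2): −√(3/5)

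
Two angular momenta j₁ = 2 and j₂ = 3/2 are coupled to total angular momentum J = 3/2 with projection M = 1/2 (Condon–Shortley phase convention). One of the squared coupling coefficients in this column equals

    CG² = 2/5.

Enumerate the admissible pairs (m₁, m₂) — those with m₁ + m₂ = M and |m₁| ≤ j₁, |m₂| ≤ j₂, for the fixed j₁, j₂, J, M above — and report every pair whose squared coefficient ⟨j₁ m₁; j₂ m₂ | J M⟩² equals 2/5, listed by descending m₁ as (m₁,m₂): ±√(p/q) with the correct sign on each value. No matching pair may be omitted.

Admissible pairs with m₁+m₂ = M = 1/2: (-1,3/2), (0,1/2), (1,-1/2), (2,-3/2)
  (m₁,m₂)=(2,-3/2): CG² = 2/5, CG = +√(2/5)   ← matches the target
  (m₁,m₂)=(1,-1/2): CG² = 0/1, CG = 0
  (m₁,m₂)=(0,1/2): CG² = 1/5, CG = −√(1/5)
  (m₁,m₂)=(-1,3/2): CG² = 2/5, CG = +√(2/5)   ← matches the target
Pairs with CG² = 2/5: (2,-3/2): +√(2/5); (-1,3/2): +√(2/5)

(2,-3/2): +√(2/5); (-1,3/2): +√(2/5)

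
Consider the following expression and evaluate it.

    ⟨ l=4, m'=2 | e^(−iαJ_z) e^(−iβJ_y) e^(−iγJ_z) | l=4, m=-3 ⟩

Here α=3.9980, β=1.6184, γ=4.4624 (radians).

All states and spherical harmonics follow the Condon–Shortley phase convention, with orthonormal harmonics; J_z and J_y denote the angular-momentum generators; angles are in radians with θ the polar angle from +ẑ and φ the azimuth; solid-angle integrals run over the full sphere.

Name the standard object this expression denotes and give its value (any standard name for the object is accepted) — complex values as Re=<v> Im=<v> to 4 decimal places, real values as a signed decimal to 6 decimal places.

Wigner D-matrix element, Re=-0.2913 Im=0.3611

This is a Wigner D-matrix element — the rotation-matrix element ⟨l m'| R(α,β,γ) |l m⟩ in the angular-momentum basis.
D^4_{2,-3}(3.9980,1.6184,4.4624) = e^{-i·2·3.9980}·d^4_{2,-3}(1.6184)·e^{-i·-3·4.4624}. Compute d first:
With c≡cos(β/2)=0.690078 and s≡sin(β/2)=0.723735, N=[720·2·1·5040]^{1/2}=2693.993318
The bounds max(0,m−m')=0 and min(l+m,l−m')=1 give 2 terms
  k=0: (−1)^5·2693.9933/(240)·0.6901^3·0.7237^5 = -0.732450
  k=1: (−1)^6·2693.9933/(720)·0.6901^1·0.7237^7 = +0.268547
d^4_{2,-3}(1.6184) = -0.732450 +0.268547 = -0.463903
Attach z-rotation phases: D = e^{-i(2)(3.9980)}·(-0.463903)·e^{-i(-3)(4.4624)} = -0.291270+0.361065i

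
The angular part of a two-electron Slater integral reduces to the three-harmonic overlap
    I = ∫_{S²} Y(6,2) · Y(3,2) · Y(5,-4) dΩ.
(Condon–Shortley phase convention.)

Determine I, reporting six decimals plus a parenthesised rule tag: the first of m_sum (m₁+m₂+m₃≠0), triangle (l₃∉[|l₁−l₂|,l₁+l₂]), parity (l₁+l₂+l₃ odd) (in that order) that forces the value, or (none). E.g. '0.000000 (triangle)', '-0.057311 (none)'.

Checks pass: Σm=0; 14 even; l₃=5∈[3,9].
(2·6+1)(2·3+1)(2·5+1) = 1001
Δ: 4! 8! 2! / 15! → 1/675675
sum: t=1:−1/8640 t=2:+1/2304 t=3:−1/8640 = 7/34560
3j²(6 3 5; 0 0 0) = Δ·Π!·Σ² = 7/429  (sign -1)
sum: t=3:−1/60480 t=4:+1/967680 = -1/64512
3j²(6 3 5; 2 2 -4) = Δ·Π!·Σ² = 15/1001  (sign +1)
combine: 4πI² = 1001·7/429·15/1001 = 35/143
take √, sign -1: I = -0.13956004
No selection rule forces the value: the integral is nonzero (none).

-0.139560 (none)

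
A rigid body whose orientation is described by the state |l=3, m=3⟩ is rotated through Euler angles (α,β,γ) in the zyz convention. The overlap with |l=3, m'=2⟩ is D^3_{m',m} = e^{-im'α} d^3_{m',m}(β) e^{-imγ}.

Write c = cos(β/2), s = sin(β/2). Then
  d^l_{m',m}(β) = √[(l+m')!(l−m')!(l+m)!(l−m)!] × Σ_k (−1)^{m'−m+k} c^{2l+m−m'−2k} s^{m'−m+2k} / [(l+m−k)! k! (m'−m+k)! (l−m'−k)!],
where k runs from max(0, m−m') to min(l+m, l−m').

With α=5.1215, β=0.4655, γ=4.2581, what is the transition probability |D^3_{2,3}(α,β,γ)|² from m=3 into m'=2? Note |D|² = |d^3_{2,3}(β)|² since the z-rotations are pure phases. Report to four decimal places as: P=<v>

Split into d^3_{2,3}(β=0.4655) × two z-phases.
c=cos(0.465500/2)=0.973036, s=sin(0.465500/2)=0.230654; N=√[120·1·720·1]=293.938769
k∈{1} keeps every argument non-negative
  k=1: (−1)^0·293.9388/(120)·0.9730^5·0.2307^1 = +0.492812
d^3_{2,3}(0.4655) = +0.492812
|D^3_{2,3}|² = |d^3_{2,3}(β)|² = (+0.492812)² = 0.242863 (the z-rotation phases have unit modulus)

P=0.2429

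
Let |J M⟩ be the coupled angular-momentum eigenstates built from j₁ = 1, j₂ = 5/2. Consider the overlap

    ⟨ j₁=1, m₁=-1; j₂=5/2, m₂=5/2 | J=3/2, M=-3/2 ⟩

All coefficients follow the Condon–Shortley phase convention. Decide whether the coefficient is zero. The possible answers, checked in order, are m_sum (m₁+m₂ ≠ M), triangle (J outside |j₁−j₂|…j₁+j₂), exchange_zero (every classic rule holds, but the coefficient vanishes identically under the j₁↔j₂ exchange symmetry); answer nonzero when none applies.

m-sum: m₁+m₂ = -1+5/2 = 3/2, M = -3/2  ✗ ⇒ coefficient is 0

m_sum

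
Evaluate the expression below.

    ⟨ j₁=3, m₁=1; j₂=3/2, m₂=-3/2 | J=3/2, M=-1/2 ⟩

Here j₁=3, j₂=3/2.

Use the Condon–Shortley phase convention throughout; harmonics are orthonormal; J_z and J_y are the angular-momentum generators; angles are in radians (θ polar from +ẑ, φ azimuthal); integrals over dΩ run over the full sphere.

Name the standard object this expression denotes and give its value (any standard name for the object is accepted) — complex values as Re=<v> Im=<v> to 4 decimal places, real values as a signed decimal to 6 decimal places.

This is a Clebsch–Gordan (vector-coupling) coefficient.
j₁+j₂−J=3  J+j₁−j₂=3  J−j₁+j₂=0  j₁+j₂+J+1=7
(j₁±m₁, j₂±m₂, J±M) = (4,2,0,3,1,2)
P² = 576/35
sum k=0..0:
  [0] +1/12 = 1/12
S = 1/12
C² = P²·S² = 4/35 ; C = +0.338062

Clebsch–Gordan coefficient, +√(4/35) ≈ +0.338062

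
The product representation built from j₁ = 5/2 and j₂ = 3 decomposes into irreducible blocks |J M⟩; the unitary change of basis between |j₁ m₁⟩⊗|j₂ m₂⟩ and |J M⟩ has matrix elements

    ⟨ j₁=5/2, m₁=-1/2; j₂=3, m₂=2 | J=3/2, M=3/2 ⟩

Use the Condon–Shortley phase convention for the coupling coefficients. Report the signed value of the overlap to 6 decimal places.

−√(2/7) = -0.534522

√[4·4!1!2!/8! · 2!3!5!1!3!0!] = √(288/7)
  +(−1)^3/∏(3,1,0,2,1,0)! = -1/12  (running -1/12)
⟨..|..⟩ = √(288/7)·(-1/12) = -0.534522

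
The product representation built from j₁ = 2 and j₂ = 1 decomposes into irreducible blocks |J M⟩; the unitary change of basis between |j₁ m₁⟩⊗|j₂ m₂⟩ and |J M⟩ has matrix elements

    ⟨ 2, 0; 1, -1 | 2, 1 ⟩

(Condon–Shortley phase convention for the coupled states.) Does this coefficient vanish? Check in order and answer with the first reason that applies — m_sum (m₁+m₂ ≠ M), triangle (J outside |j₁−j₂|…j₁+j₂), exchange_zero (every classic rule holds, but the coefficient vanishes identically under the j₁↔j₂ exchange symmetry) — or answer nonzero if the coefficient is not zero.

m_sum

m-sum: m₁+m₂ = 0+(-1) = -1, M = 1  ✗ ⇒ coefficient is 0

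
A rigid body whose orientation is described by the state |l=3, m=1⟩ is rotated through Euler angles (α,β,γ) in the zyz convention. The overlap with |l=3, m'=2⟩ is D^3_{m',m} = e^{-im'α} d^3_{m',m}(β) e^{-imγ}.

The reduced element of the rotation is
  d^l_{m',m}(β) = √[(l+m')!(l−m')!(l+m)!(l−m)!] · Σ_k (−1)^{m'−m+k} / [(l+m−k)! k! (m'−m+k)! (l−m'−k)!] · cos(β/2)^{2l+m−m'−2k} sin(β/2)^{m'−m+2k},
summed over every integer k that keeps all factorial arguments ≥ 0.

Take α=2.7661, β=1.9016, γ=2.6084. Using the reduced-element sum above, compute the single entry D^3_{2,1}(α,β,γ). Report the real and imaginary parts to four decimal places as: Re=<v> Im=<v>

Split into d^3_{2,1}(β=1.9016) × two z-phases.
Half-angle: c=0.581032, s=0.813881. N=√(120·1·24·2)=75.894664
k∈{0,1} keeps every argument non-negative
  k=0: (−1)^1·75.8947/(24)·0.5810^5·0.8139^1 = -0.170436
  k=1: (−1)^2·75.8947/(12)·0.5810^3·0.8139^3 = +0.668825
d^3_{2,1}(1.9016) = -0.170436 +0.668825 = +0.498389
Phases: e^{-i·(2)·2.7661}=+0.731017+0.682359i, e^{-i·(1)·2.6084}=-0.861189-0.508285i ⇒ D=-0.140900-0.478057i

Re=-0.1409 Im=-0.4781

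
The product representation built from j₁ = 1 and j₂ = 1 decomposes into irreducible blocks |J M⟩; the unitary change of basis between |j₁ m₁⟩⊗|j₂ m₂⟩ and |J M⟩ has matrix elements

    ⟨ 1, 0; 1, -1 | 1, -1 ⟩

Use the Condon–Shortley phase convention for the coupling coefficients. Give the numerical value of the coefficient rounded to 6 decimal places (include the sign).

+√(1/2) = +0.707107

√[3·1!1!1!/4! · 1!1!0!2!0!2!] = √(1/2)
  +(−1)^0/∏(0,1,1,0,0,1)! = 1  (running 1)
⟨..|..⟩ = √(1/2)·(1) = +0.707107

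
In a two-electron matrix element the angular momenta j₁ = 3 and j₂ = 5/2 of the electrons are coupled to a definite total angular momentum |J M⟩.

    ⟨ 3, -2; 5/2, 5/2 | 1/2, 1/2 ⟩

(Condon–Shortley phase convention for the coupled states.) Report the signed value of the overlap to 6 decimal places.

−√(1/21) ≈ -0.218218

triangle: 5!*1!*0!/7! = 120/5040
(j±m)!: 1!*5!*5!*0!*1!*0! = 14400
prefactor² = (2J+1)*Δ*N² = 4800/7
  k=5: −1/(5!*0!*0!*0!*1!*0!) = -1/120
Σ = -1/120  ⇒  CG² = 4800/7*(-1/120)² = 1/21
CG = −√(1/21) = -0.218218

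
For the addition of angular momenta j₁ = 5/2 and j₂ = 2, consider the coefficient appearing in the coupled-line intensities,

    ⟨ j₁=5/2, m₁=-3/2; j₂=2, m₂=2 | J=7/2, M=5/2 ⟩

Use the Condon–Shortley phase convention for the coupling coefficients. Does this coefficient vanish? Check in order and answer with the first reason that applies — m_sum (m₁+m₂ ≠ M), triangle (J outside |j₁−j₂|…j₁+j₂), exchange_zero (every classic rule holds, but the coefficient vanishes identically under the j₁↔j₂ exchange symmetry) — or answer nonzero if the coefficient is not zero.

m-sum: m₁+m₂ = -3/2+2 = 1/2, M = 5/2  ✗ ⇒ coefficient is 0

m_sum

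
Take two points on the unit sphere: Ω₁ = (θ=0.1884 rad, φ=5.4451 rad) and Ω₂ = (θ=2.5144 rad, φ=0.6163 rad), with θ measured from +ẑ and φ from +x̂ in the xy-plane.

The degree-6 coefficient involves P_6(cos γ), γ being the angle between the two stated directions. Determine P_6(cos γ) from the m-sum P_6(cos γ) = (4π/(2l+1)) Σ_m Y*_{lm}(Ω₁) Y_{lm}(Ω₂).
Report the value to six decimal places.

Expand P_6 via completeness: Σ_{m} conj(Y_{6,m}) at Ω₁ times Y_{6,m} at Ω₂ —
  term(m=-6) = -0.00000 - 0.00000j   from Y*(Ω₁)=0.00001 + 0.00002j, Y(Ω₂)=-0.01676 + 0.01042j
  term(m=-5) = -0.00002 + 0.00003j   from Y*(Ω₁)=-0.00019 + 0.00033j, Y(Ω₂)=0.09416 + 0.00567j
  term(m=-4) = 0.00099 + 0.00050j   from Y*(Ω₁)=-0.00413 + 0.00088j, Y(Ω₂)=-0.20501 - 0.16456j
  term(m=-3) = 0.00492 - 0.01350j   from Y*(Ω₁)=-0.02591 - 0.01879j, Y(Ω₂)=0.12326 + 0.43171j
  term(m=-2) = -0.06055 - 0.01436j   from Y*(Ω₁)=-0.01725 - 0.16311j, Y(Ω₂)=0.12589 - 0.35794j
  term(m=-1) = 0.00566 - 0.04839j   from Y*(Ω₁)=0.34361 - 0.38187j, Y(Ω₂)=0.07740 - 0.05482j
  term(m=+0) = -0.27574 + 0.00000j   from Y*(Ω₁)=0.67143 + 0.00000j, Y(Ω₂)=-0.41067 + 0.00000j
  term(m=+1) = 0.00566 + 0.04839j   from Y*(Ω₁)=-0.34361 - 0.38187j, Y(Ω₂)=-0.07740 - 0.05482j
  term(m=+2) = -0.06055 + 0.01436j   from Y*(Ω₁)=-0.01725 + 0.16311j, Y(Ω₂)=0.12589 + 0.35794j
  term(m=+3) = 0.00492 + 0.01350j   from Y*(Ω₁)=0.02591 - 0.01879j, Y(Ω₂)=-0.12326 + 0.43171j
  term(m=+4) = 0.00099 - 0.00050j   from Y*(Ω₁)=-0.00413 - 0.00088j, Y(Ω₂)=-0.20501 + 0.16456j
  term(m=+5) = -0.00002 - 0.00003j   from Y*(Ω₁)=0.00019 + 0.00033j, Y(Ω₂)=-0.09416 + 0.00567j
  term(m=+6) = -0.00000 + 0.00000j   from Y*(Ω₁)=0.00001 - 0.00002j, Y(Ω₂)=-0.01676 - 0.01042j
Σ over m = -0.37375 - 0.00000j; ×(4π/13) → -0.36128 - 0.00000j. Real part: -0.361283

-0.361283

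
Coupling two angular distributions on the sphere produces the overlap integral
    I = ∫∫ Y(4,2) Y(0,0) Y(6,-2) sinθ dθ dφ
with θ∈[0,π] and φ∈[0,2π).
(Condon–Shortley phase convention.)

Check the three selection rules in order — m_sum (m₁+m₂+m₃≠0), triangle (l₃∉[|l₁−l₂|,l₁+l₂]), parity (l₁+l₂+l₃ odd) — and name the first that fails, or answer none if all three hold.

azimuthal sum: 2 + 0 − 2 = 0  ✓
l₃ must lie in [4,4]; have l₃=6  ✗
L = 4 + 0 + 6 = 10 (even)

triangle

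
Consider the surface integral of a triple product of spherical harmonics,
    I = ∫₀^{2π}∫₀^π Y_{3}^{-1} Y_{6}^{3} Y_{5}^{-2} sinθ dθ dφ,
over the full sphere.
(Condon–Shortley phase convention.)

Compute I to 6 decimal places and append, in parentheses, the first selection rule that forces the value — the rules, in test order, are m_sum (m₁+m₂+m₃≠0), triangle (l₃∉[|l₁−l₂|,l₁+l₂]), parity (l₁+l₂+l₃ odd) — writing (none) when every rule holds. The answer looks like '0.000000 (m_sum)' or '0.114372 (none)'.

-0.152880 (none)

Checks pass: Σm=0; 14 even; l₃=5∈[3,9].
(2·3+1)(2·6+1)(2·5+1) = 1001
Δ: 4! 2! 8! / 15! → 1/675675
sum: t=1:−1/8640 t=2:+1/2304 t=3:−1/8640 = 7/34560
3j²(3 6 5; 0 0 0) = Δ·Π!·Σ² = 7/429  (sign -1)
sum: t=2:+1/40320 t=3:−1/8640 t=4:+1/34560 = -1/16128
3j²(3 6 5; -1 3 -2) = Δ·Π!·Σ² = 18/1001  (sign +1)
combine: 4πI² = 1001·7/429·18/1001 = 42/143
take √, sign -1: I = -0.15288036
No selection rule forces the value: the integral is nonzero (none).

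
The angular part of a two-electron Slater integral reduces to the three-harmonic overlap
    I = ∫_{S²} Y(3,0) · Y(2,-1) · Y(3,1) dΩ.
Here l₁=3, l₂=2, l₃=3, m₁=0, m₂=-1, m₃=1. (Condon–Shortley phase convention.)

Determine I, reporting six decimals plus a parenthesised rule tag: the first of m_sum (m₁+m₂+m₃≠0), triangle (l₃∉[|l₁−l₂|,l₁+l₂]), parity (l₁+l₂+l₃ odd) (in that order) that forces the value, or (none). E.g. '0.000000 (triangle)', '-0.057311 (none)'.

Checks pass: Σm=0; 8 even; l₃=3∈[1,5].
(2·3+1)(2·2+1)(2·3+1) = 245
Δ: 2! 4! 2! / 9! → 1/3780
sum: t=0:+1/24 t=1:−1/4 t=2:+1/24 = -1/6
3j²(3 2 3; 0 0 0) = Δ·Π!·Σ² = 4/105  (sign +1)
sum: t=0:+1/12 t=1:−1/8 = -1/24
3j²(3 2 3; 0 -1 1) = Δ·Π!·Σ² = 1/210  (sign -1)
combine: 4πI² = 245·4/105·1/210 = 2/45
take √, sign -1: I = -0.05947080
No selection rule forces the value: the integral is nonzero (none).

-0.059471 (none)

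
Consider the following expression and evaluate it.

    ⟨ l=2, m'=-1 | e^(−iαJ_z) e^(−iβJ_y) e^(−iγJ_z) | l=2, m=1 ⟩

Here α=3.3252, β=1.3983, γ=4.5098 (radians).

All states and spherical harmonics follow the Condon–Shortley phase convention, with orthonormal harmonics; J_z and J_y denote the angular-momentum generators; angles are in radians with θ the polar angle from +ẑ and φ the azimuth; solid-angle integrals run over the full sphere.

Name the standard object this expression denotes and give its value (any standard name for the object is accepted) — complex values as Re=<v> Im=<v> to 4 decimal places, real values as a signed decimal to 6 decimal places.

This is a Wigner D-matrix element — the rotation-matrix element ⟨l m'| R(α,β,γ) |l m⟩ in the angular-momentum basis.
Split into d^2_{-1,1}(β=1.3983) × two z-phases.
c=cos(1.398300/2)=0.765389, s=sin(1.398300/2)=0.643567; N=√[1·6·6·1]=6.000000
Admissible k: 2..3 (factorial args all ≥0)
  k=2: (−1)^0·6.0000/(2)·0.7654^2·0.6436^2 = +0.727904
  k=3: (−1)^1·6.0000/(6)·0.7654^0·0.6436^4 = -0.171544
d^2_{-1,1}(1.3983) = +0.727904 -0.171544 = +0.556360
D = (-0.983191-0.182577i)·(+0.556360)·(-0.201206+0.979549i) = +0.209563-0.515383i

Wigner D-matrix element, Re=0.2096 Im=-0.5154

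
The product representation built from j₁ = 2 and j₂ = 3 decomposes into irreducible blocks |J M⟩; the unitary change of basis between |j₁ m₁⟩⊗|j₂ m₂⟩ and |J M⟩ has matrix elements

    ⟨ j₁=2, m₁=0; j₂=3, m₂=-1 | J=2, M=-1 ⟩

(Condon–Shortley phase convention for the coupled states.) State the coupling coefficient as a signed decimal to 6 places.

−√(1/7) ≈ -0.377964

j₁+j₂−J=3  J+j₁−j₂=1  J−j₁+j₂=3  j₁+j₂+J+1=8
(j₁±m₁, j₂±m₂, J±M) = (2,2,2,4,1,3)
P² = 36/7
sum k=1..2:
  [1] −1/4 = -1/4
  [2] +1/12 = 1/12
S = -1/6
C² = P²·S² = 1/7 ; C = -0.377964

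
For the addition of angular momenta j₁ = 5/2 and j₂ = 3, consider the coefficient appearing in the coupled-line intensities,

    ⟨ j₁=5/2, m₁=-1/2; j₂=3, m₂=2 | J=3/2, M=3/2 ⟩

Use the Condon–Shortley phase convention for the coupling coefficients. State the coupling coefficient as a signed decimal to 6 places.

j₁+j₂−J=4  J+j₁−j₂=1  J−j₁+j₂=2  j₁+j₂+J+1=8
(j₁±m₁, j₂±m₂, J±M) = (2,3,5,1,3,0)
P² = 288/7
sum k=3..3:
  [3] −1/12 = -1/12
S = -1/12
C² = P²·S² = 2/7 ; C = -0.534522

-0.534522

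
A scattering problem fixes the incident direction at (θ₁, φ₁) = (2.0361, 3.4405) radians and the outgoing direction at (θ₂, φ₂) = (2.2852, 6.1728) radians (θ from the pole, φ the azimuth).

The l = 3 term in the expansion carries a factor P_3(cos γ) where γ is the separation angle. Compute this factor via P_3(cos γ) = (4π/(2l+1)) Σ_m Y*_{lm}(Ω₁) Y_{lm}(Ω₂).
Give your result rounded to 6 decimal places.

0.401983

Term-by-term m-sum for l=3 (normalisation 4π/7 = 1.795196):
  term(m=-3) = -0.018014-0.050456i   from Y*(Ω₁)=-0.185878-0.232666i, Y(Ω₂)=+0.170131+0.058494i
  term(m=-2) = +0.095630+0.102198i   from Y*(Ω₁)=-0.302721-0.206133i, Y(Ω₂)=-0.372886-0.083686i
  term(m=-1) = -0.000492-0.000213i   from Y*(Ω₁)=-0.001831-0.000564i, Y(Ω₂)=+0.278155+0.030830i
  term(m=+0) = +0.069673+0.000000i   from Y*(Ω₁)=+0.333774-0.000000i, Y(Ω₂)=+0.208743+0.000000i
  term(m=+1) = -0.000492+0.000213i   from Y*(Ω₁)=+0.001831-0.000564i, Y(Ω₂)=-0.278155+0.030830i
  term(m=+2) = +0.095630-0.102198i   from Y*(Ω₁)=-0.302721+0.206133i, Y(Ω₂)=-0.372886+0.083686i
  term(m=+3) = -0.018014+0.050456i   from Y*(Ω₁)=+0.185878-0.232666i, Y(Ω₂)=-0.170131+0.058494i
Accumulated sum +0.223921+0.000000i; after 4π/(2l+1) scaling, +0.401983+0.000000i ⇒ P_3 = 0.401983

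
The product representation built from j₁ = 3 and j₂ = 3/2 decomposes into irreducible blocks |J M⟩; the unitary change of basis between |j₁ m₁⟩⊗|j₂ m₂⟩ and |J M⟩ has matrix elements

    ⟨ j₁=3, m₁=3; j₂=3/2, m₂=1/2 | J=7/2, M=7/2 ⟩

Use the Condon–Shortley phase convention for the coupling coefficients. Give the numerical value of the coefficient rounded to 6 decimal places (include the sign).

√[8·1!5!2!/9! · 6!0!2!1!7!0!] = √(38400)
  +(−1)^0/∏(0,1,0,2,5,0)! = 1/240  (running 1/240)
⟨..|..⟩ = √(38400)·(1/240) = +0.816497

+0.816497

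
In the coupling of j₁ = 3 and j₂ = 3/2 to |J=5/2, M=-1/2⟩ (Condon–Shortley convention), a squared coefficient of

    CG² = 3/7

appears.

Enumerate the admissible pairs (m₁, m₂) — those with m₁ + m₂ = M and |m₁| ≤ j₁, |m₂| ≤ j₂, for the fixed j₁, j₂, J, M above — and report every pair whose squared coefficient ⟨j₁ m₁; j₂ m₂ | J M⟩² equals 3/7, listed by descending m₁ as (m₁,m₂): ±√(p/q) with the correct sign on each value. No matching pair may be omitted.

(-2,3/2): +√(3/7)

Admissible pairs with m₁+m₂ = M = -1/2: (-2,3/2), (-1,1/2), (0,-1/2), (1,-3/2)
  (m₁,m₂)=(1,-3/2): CG² = 27/70, CG = +√(27/70)
  (m₁,m₂)=(0,-1/2): CG² = 6/35, CG = −√(6/35)
  (m₁,m₂)=(-1,1/2): CG² = 1/70, CG = −√(1/70)
  (m₁,m₂)=(-2,3/2): CG² = 3/7, CG = +√(3/7)   ← matches the target
Pairs with CG² = 3/7: (-2,3/2): +√(3/7)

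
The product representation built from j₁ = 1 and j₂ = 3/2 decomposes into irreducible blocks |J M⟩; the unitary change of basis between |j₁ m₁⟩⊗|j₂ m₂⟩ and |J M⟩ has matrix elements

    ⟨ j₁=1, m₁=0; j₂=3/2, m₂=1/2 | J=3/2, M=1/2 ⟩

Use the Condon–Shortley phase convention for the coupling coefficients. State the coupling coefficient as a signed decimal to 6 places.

−√(1/15) = -0.258199

j₁+j₂−J=1  J+j₁−j₂=1  J−j₁+j₂=2  j₁+j₂+J+1=5
(j₁±m₁, j₂±m₂, J±M) = (1,1,2,1,2,1)
P² = 4/15
sum k=0..1:
  [0] +1/2 = 1/2
  [1] −1/1 = -1
S = -1/2
C² = P²·S² = 1/15 ; C = -0.258199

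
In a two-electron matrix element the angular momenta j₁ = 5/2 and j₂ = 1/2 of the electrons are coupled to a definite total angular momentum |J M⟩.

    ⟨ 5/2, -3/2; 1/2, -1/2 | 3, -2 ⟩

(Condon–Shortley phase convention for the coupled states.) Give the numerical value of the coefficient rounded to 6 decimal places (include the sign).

+√(5/6) ≈ +0.912871

triangle: 0!·5!·1!/7! = 120/5040
(j±m)!: 1!·4!·0!·1!·1!·5! = 2880
prefactor² = (2J+1)·Δ·N² = 480
  k=0: +1/(0!·0!·4!·0!·1!·1!) = 1/24
Σ = 1/24  ⇒  CG² = 480·(1/24)² = 5/6
CG = +√(5/6) = +0.912871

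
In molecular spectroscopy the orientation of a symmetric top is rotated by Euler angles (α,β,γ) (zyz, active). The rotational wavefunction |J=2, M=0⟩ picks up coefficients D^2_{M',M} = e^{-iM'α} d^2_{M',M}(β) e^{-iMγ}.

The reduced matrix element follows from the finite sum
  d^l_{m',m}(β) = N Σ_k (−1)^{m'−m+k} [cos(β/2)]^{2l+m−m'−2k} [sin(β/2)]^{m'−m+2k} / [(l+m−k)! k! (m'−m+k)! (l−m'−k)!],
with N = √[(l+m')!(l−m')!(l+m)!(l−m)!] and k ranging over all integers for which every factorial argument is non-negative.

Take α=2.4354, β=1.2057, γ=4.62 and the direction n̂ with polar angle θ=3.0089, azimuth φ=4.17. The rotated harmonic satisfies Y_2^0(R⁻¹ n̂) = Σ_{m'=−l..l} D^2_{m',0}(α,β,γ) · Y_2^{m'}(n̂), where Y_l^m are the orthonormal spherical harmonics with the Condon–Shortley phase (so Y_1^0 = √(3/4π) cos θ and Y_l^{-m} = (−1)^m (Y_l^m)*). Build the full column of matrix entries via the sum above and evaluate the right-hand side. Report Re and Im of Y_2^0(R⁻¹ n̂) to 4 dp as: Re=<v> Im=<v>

Need the full column D^2_{m',0} for m'=−2..2 at α=2.4354, β=1.2057, γ=4.6200.
cos(β/2)=0.823723, sin(β/2)=0.566992
d^2_{-2,0}: single k=2 term ⇒ +0.534309;  D = +0.084287-0.527619i
d^2_{-1,0}: k∈[1..2] ⇒ +0.776241 -0.367780 = +0.408460;  D = -0.310772+0.265067i
d^2_{0,0}: k∈[0..2] ⇒ +0.460389 -0.872523 +0.103350 = -0.308784;  D = -0.308784+0.000000i
d^2_{1,0}: k∈[0..1] ⇒ -0.776241 +0.367780 = -0.408460;  D = +0.310772+0.265067i
d^2_{2,0}: single k=0 term ⇒ +0.534309;  D = +0.084287+0.527619i
Y_2^{m'}(θ=3.0089,φ=4.17) and Σ D·Y over m':
  (+0.0843-0.5276i)·(-0.0032-0.0060i)  (-0.3108+0.2651i)·(+0.0523-0.0868i)  (-0.3088+0.0000i)·(+0.6142+0.0000i)  (+0.3108+0.2651i)·(-0.0523-0.0868i)  (+0.0843+0.5276i)·(-0.0032+0.0060i)
Y_2^0(R⁻¹ n̂) = -0.183006-0.000000i

Re=-0.1830 Im=0.0000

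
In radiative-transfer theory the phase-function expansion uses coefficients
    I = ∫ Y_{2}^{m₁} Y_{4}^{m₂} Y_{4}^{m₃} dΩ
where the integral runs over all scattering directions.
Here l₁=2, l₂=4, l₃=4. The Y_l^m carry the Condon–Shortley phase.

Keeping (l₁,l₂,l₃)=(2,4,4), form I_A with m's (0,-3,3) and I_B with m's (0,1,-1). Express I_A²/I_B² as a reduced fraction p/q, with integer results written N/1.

Shared (l₁,l₂,l₃)=(2,4,4): N and (l;000)² cancel in I_A²/I_B².
A: Δ = 2!·2!·6!/11! = 1/13860; Racah Σ t=0..1: t=0:+1/480 t=1:−1/720 = 1/1440; ⇒ 3j(2 4 4; 0 -3 3)² = 7/1980, sgn -1
B: Δ = 2!·2!·6!/11! = 1/13860; Racah Σ t=0..2: t=0:+1/480 t=1:−1/48 t=2:+1/144 = -17/1440; ⇒ 3j(2 4 4; 0 1 -1)² = 289/13860, sgn +1
I_A²/I_B² = (7/1980)/(289/13860) = 49/289

49/289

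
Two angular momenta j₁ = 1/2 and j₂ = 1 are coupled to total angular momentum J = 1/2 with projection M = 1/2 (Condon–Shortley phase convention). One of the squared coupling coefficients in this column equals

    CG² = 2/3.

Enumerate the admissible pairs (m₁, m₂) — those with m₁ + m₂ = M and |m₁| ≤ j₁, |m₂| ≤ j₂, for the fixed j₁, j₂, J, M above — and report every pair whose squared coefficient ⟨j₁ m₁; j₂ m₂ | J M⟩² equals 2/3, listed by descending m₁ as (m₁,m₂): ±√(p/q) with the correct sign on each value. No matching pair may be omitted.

Admissible pairs with m₁+m₂ = M = 1/2: (-1/2,1), (1/2,0)
  (m₁,m₂)=(1/2,0): CG² = 1/3, CG = +√(1/3)
  (m₁,m₂)=(-1/2,1): CG² = 2/3, CG = −√(2/3)   ← matches the target
Pairs with CG² = 2/3: (-1/2,1): −√(2/3)

(-1/2,1): −√(2/3)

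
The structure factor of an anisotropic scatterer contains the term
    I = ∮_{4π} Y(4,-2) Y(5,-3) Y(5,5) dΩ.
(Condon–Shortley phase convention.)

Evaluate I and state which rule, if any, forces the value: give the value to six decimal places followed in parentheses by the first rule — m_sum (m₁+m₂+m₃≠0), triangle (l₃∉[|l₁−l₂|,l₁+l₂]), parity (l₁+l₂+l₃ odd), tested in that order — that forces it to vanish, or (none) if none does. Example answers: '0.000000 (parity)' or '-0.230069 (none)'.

Checks pass: Σm=0; 14 even; l₃=5∈[1,9].
(2·4+1)(2·5+1)(2·5+1) = 1089
Δ: 4! 4! 6! / 15! → 1/3153150
sum: t=0:+1/69120 t=1:−1/1728 t=2:+1/576 t=3:−1/1728 t=4:+1/69120 = 7/11520
3j²(4 5 5; 0 0 0) = Δ·Π!·Σ² = 2/143  (sign -1)
sum: t=2:+1/69120 = 1/69120
3j²(4 5 5; -2 -3 5) = Δ·Π!·Σ² = 4/143  (sign +1)
combine: 4πI² = 1089·2/143·4/143 = 72/169
take √, sign -1: I = -0.18412721
No selection rule forces the value: the integral is nonzero (none).

-0.184127 (none)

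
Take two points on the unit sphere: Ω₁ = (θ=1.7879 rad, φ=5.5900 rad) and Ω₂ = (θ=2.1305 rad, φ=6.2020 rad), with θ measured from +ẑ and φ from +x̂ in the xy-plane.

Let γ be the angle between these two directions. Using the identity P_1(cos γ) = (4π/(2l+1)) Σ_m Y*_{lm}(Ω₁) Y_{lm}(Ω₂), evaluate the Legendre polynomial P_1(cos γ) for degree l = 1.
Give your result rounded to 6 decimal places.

0.791690

Addition theorem: P_1(cos γ) = (4π/3) Σ_m Y*_{lm}(Ω₁) Y_{lm}(Ω₂), m = −1…1:
  [-1]  conj(Y_{1,-1})(Ω₁) = 0.25952 - 0.21559j ; Y_{1,-1}(Ω₂) = 0.29181 + 0.02374j ; Δ = 0.08085 - 0.05675j
  [+0]  conj(Y_{1,0})(Ω₁) = -0.10525 + 0.00000j ; Y_{1,0}(Ω₂) = -0.25942 + 0.00000j ; Δ = 0.02730 + 0.00000j
  [+1]  conj(Y_{1,1})(Ω₁) = -0.25952 - 0.21559j ; Y_{1,1}(Ω₂) = -0.29181 + 0.02374j ; Δ = 0.08085 + 0.05675j
Total Σ_m = 0.18900 + 0.00000j. Multiply by 4.188790: 0.79169 + 0.00000j. P_1(cos γ) = 0.791690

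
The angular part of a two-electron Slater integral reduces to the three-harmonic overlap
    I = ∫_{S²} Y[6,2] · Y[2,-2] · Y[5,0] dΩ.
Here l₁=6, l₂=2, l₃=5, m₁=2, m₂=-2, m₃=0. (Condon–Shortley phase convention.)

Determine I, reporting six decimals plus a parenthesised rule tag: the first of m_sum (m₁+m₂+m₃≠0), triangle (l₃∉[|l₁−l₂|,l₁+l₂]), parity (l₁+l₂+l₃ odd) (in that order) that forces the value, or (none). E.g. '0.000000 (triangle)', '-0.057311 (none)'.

L=13 odd ⇒ parity kills the (l;000) factor ⇒ I = 0

0.000000 (parity)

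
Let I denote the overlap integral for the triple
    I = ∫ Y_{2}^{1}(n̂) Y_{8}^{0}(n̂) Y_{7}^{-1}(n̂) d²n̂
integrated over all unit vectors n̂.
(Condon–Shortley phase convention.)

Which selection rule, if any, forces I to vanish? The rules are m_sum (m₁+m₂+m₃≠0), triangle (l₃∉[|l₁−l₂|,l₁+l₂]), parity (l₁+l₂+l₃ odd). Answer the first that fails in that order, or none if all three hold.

azimuthal sum: 1 + 0 − 1 = 0  ✓
6 ≤ 7 ≤ 10 (triangle on l)  ✓
L = 2 + 8 + 7 = 17 (odd)  ✗

parity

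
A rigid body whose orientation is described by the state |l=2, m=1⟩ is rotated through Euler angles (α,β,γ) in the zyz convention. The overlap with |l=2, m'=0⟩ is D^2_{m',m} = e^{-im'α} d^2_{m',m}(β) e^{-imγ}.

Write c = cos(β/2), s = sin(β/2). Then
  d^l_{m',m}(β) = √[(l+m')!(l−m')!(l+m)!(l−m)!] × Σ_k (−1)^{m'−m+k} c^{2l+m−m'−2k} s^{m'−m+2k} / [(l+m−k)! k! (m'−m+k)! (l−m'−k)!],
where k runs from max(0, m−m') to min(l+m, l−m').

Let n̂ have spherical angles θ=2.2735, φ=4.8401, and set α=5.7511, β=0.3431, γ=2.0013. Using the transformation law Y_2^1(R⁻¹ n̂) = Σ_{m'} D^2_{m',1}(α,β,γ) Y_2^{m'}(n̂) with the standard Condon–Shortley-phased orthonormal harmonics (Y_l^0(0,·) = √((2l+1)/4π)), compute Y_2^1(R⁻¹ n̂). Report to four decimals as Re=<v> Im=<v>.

Need the full column D^2_{m',1} for m'=−2..2 at α=5.7511, β=0.3431, γ=2.0013.
cos(β/2)=0.985321, sin(β/2)=0.170710
d^2_{-2,1}: single k=3 term ⇒ +0.009804;  D = -0.009775-0.000746i
d^2_{-1,1}: k∈[2..3] ⇒ +0.084878 -0.000849 = +0.084029;  D = -0.068960-0.048014i
d^2_{0,1}: k∈[1..2] ⇒ +0.400007 -0.012007 = +0.388000;  D = -0.161924-0.352597i
d^2_{1,1}: k∈[0..1] ⇒ +0.942566 -0.084878 = +0.857688;  D = +0.086976-0.853266i
d^2_{2,1}: single k=0 term ⇒ -0.326604;  D = -0.193384+0.263198i
Y_2^{m'}(θ=2.2735,φ=4.8401) and Σ D·Y over m':
  (-0.0098-0.0007i)·(-0.2176+0.0568i)  (-0.0690-0.0480i)·(-0.0485-0.3779i)  (-0.1619-0.3526i)·(+0.0798+0.0000i)  (+0.0870-0.8533i)·(+0.0485-0.3779i)  (-0.1934+0.2632i)·(-0.2176-0.0568i)
Y_2^1(R⁻¹ n̂) = -0.286735-0.120709i

Re=-0.2867 Im=-0.1207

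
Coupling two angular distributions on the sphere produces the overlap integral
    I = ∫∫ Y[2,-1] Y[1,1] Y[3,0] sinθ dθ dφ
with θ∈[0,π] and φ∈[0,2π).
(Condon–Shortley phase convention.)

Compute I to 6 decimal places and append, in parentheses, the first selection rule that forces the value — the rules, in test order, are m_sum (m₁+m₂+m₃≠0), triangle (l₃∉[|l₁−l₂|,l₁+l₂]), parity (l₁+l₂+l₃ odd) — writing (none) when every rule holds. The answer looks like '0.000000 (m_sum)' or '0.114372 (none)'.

m-sum 0 ✓  L=6 even ✓  1≤3≤3 ✓
Π(2lᵢ+1) = 5×3×7 = 105
triangle coeff Δ(2,1,3) = 1/105
Σ_t [0,0]: t=0:+1/4 = 1/4
(3j)²=3/35 [(2 1 3; 0 0 0)], sign=-1
Σ_t [0,0]: t=0:+1/12 = 1/12
(3j)²=1/35 [(2 1 3; -1 1 0)], sign=-1
⇒ 4πI² = 9/35
I = (+1)√(9/35/(4π)) = 0.14304817
No selection rule forces the value: the integral is nonzero (none).

0.143048 (none)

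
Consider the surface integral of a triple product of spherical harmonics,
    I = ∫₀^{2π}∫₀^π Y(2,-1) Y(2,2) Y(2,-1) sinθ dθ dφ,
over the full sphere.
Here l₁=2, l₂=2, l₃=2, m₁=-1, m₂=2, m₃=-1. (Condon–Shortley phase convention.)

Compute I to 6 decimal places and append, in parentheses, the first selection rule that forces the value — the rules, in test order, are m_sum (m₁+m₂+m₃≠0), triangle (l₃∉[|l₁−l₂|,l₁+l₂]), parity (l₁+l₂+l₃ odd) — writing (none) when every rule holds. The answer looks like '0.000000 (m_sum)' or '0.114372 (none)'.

m-sum 0 ✓  L=6 even ✓  0≤2≤4 ✓
Π(2lᵢ+1) = 5×5×5 = 125
triangle coeff Δ(2,2,2) = 1/630
Σ_t [0,2]: t=0:+1/8 t=1:−1/1 t=2:+1/8 = -3/4
(3j)²=2/35 [(2 2 2; 0 0 0)], sign=-1
Σ_t [2,2]: t=2:+1/4 = 1/4
(3j)²=3/35 [(2 2 2; -1 2 -1)], sign=-1
⇒ 4πI² = 30/49
I = (+1)√(30/49/(4π)) = 0.22072812
No selection rule forces the value: the integral is nonzero (none).

0.220728 (none)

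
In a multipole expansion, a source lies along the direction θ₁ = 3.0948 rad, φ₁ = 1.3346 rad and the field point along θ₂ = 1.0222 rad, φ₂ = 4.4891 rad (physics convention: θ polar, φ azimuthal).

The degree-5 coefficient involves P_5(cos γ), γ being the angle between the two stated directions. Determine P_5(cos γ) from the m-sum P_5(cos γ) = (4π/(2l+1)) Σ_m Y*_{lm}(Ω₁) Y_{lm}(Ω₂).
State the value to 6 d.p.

0.054995

Summing Y*_{l m}(θ₁,φ₁)·Y_{l m}(θ₂,φ₂) over m ∈ [−5, 5]; prefactor 4π/(2·5+1) = 1.142397:
  m=-5: (+0.000000+0.000000i) × (-0.188618+0.092127i) = -0.000000+0.000000i  (running Σ = -0.000000+0.000000i)
  m=-4: (-0.000004+0.000006i) × (+0.254358+0.316064i) = -0.000003+0.000000i  (running Σ = -0.000003+0.000000i)
  m=-3: (-0.000184-0.000215i) × (+0.193149-0.243864i) = -0.000088+0.000003i  (running Σ = -0.000091+0.000004i)
  m=-2: (+0.006575-0.003360i) × (+0.106868+0.051173i) = +0.000875-0.000023i  (running Σ = +0.000784-0.000019i)
  m=-1: (+0.027831+0.115632i) × (+0.075899-0.334245i) = +0.040762-0.000526i  (running Σ = +0.041546-0.000545i)
  m=0: (-0.920300-0.000000i) × (+0.037978+0.000000i) = -0.034951-0.000000i  (running Σ = +0.006595-0.000545i)
  m=1: (-0.027831+0.115632i) × (-0.075899-0.334245i) = +0.040762+0.000526i  (running Σ = +0.047356-0.000019i)
  m=2: (+0.006575+0.003360i) × (+0.106868-0.051173i) = +0.000875+0.000023i  (running Σ = +0.048231+0.000004i)
  m=3: (+0.000184-0.000215i) × (-0.193149-0.243864i) = -0.000088-0.000003i  (running Σ = +0.048143+0.000000i)
  m=4: (-0.000004-0.000006i) × (+0.254358-0.316064i) = -0.000003-0.000000i  (running Σ = +0.048140+0.000000i)
  m=5: (-0.000000+0.000000i) × (+0.188618+0.092127i) = -0.000000-0.000000i  (running Σ = +0.048140+0.000000i)
Σ over m = +0.048140+0.000000i; ×(4π/11) → +0.054995+0.000000i. Real part: 0.054995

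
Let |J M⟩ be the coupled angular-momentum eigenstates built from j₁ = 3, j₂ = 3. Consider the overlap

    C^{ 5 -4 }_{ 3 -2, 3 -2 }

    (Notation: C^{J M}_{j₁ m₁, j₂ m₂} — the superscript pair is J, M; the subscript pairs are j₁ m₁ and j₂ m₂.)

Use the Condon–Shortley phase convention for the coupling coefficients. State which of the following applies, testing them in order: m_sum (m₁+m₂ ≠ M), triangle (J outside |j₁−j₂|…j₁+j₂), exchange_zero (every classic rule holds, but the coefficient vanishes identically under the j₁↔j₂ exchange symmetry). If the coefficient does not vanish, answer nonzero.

m-sum: m₁+m₂ = -2+(-2) = -4, M = -4  ✓
triangle: |j₁−j₂| = 0 ≤ J = 5 ≤ j₁+j₂ = 6  ✓
exchange: j₁=j₂ and m₁=m₂, and (−1)^(j₁+j₂−J) = (−1)^1 = −1 forces ⟨j₁m₁;j₂m₂|JM⟩ = −⟨j₂m₂;j₁m₁|JM⟩ = −⟨j₁m₁;j₂m₂|JM⟩ ⇒ the coefficient vanishes identically
Racah sum check: Σ_k collapses to 0 ⇒ CG = 0

exchange_zero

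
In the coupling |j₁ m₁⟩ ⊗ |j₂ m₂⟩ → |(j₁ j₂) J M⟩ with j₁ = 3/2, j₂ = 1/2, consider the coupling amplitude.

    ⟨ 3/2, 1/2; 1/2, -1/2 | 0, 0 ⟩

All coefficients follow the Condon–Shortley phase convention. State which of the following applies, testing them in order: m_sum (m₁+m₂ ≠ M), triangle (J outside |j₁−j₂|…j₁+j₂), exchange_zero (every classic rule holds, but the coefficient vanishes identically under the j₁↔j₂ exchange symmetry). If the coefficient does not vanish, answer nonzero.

m-sum: m₁+m₂ = 1/2+(-1/2) = 0, M = 0  ✓
triangle: need |j₁−j₂| ≤ J ≤ j₁+j₂, i.e. J ∈ [1, 2]; J = 0 is outside ✗ ⇒ coefficient is 0

triangle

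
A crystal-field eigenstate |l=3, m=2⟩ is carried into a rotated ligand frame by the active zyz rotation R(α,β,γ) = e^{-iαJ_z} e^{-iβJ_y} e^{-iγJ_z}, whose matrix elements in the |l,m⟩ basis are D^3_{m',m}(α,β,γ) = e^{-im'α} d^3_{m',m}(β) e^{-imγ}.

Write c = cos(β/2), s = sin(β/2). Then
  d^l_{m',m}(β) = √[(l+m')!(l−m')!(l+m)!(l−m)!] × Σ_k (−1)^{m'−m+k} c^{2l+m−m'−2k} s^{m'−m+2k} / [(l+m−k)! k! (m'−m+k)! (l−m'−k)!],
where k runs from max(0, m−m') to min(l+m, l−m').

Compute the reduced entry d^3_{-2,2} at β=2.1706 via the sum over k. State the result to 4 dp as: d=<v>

d^3_{-2,2}(β=2.1706) via the finite sum:
Half-angle: c=0.466647, s=0.884443. N=√(1·120·120·1)=120.000000
k: max(0,(2)−(-2))=4 … min(3+(2),3−(-2))=5
  k=4: (−1)^0·120.0000/(24)·0.4666^2·0.8844^4 = +0.666236
  k=5: (−1)^1·120.0000/(120)·0.4666^0·0.8844^6 = -0.478653
d^3_{-2,2}(2.1706) = +0.666236 -0.478653 = +0.187583

d=0.1876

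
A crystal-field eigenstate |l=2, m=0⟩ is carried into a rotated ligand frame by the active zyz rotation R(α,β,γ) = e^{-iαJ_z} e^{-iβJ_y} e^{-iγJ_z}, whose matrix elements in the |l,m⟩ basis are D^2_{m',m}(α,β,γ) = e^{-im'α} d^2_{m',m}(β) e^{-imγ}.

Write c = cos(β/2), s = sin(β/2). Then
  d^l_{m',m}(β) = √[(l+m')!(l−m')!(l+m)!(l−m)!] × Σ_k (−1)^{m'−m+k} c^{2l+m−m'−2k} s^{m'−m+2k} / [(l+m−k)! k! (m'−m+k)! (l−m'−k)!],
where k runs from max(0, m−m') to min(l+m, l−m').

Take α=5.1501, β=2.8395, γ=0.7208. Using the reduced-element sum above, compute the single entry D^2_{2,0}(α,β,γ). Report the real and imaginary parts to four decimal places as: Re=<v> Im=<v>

D^2_{2,0}(5.1501,2.8395,0.7208) = e^{-i·2·5.1501}·d^2_{2,0}(2.8395)·e^{-i·0·0.7208}. Compute d first:
Half-angle: c=0.150473, s=0.988614. N=√(24·1·2·2)=9.797959
The bounds max(0,m−m')=0 and min(l+m,l−m')=0 give 1 term
  k=0: (−1)^2·9.7980/(4)·0.1505^2·0.9886^2 = +0.054206
d^2_{2,0}(2.8395) = +0.054206
Attach z-rotation phases: D = e^{-i(2)(5.1501)}·(+0.054206)·e^{-i(0)(0.7208)} = -0.034728+0.041620i

Re=-0.0347 Im=0.0416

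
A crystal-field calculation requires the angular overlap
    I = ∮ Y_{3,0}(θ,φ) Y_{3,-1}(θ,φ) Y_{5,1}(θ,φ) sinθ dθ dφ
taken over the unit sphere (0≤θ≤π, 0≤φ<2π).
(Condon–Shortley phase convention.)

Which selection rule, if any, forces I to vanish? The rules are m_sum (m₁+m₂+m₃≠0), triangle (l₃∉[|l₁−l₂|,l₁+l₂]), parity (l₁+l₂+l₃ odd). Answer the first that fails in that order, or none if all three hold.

parity

m₁+m₂+m₃ = 0 − 1 + 1 = 0  ✓
triangle: |3−3|=0 ≤ l₃=5 ≤ 3+3=6  ✓
parity: l₁+l₂+l₃ = 11 is odd  ✗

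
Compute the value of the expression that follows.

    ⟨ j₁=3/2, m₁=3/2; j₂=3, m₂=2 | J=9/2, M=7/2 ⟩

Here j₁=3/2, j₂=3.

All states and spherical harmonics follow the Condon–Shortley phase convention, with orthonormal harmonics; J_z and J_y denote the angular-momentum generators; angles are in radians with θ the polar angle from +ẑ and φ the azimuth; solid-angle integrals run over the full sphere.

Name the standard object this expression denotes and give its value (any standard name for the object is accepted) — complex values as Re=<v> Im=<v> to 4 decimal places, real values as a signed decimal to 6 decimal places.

This is a Clebsch–Gordan (vector-coupling) coefficient.
√[10·0!3!6!/10! · 3!0!5!1!8!1!] = √(345600)
  +(−1)^0/∏(0,0,0,5,3,1)! = 1/720  (running 1/720)
⟨..|..⟩ = √(345600)·(1/720) = +0.816497

Clebsch–Gordan coefficient, +√(2/3) ≈ +0.816497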